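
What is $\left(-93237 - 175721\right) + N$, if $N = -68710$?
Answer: $-337668$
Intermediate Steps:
$\left(-93237 - 175721\right) + N = \left(-93237 - 175721\right) - 68710 = -268958 - 68710 = -337668$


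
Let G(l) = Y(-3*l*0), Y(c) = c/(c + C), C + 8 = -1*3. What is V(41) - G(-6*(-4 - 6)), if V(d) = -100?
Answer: -100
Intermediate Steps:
C = -11 (C = -8 - 1*3 = -8 - 3 = -11)
Y(c) = c/(-11 + c) (Y(c) = c/(c - 11) = c/(-11 + c))
G(l) = 0 (G(l) = (-3*l*0)/(-11 - 3*l*0) = 0/(-11 + 0) = 0/(-11) = 0*(-1/11) = 0)
V(41) - G(-6*(-4 - 6)) = -100 - 1*0 = -100 + 0 = -100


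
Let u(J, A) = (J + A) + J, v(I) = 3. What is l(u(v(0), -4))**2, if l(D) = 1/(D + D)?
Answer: 1/16 ≈ 0.062500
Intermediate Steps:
u(J, A) = A + 2*J (u(J, A) = (A + J) + J = A + 2*J)
l(D) = 1/(2*D)
l(u(v(0), -4))**2 = (1/(2*(-4 + 2*3)))**2 = (1/(2*(-4 + 6)))**2 = ((1/2)/2)**2 = ((1/2)*(1/2))**2 = (1/4)**2 = 1/16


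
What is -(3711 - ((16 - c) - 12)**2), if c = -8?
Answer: -3567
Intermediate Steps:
-(3711 - ((16 - c) - 12)**2) = -(3711 - ((16 - 1*(-8)) - 12)**2) = -(3711 - ((16 + 8) - 12)**2) = -(3711 - (24 - 12)**2) = -(3711 - 1*12**2) = -(3711 - 1*144) = -(3711 - 144) = -1*3567 = -3567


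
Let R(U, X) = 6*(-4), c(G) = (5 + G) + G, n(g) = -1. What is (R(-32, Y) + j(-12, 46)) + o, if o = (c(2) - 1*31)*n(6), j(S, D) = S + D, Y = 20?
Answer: 32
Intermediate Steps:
j(S, D) = D + S
c(G) = 5 + 2*G
R(U, X) = -24
o = 22 (o = ((5 + 2*2) - 1*31)*(-1) = ((5 + 4) - 31)*(-1) = (9 - 31)*(-1) = -22*(-1) = 22)
(R(-32, Y) + j(-12, 46)) + o = (-24 + (46 - 12)) + 22 = (-24 + 34) + 22 = 10 + 22 = 32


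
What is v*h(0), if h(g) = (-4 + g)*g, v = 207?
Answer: 0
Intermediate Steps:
h(g) = g*(-4 + g)
v*h(0) = 207*(0*(-4 + 0)) = 207*(0*(-4)) = 207*0 = 0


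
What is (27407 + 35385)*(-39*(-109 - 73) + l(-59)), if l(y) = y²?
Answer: 664276568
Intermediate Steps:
(27407 + 35385)*(-39*(-109 - 73) + l(-59)) = (27407 + 35385)*(-39*(-109 - 73) + (-59)²) = 62792*(-39*(-182) + 3481) = 62792*(7098 + 3481) = 62792*10579 = 664276568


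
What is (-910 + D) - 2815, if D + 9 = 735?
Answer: -2999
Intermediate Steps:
D = 726 (D = -9 + 735 = 726)
(-910 + D) - 2815 = (-910 + 726) - 2815 = -184 - 2815 = -2999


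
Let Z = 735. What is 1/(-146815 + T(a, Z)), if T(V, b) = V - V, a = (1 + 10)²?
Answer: -1/146815 ≈ -6.8113e-6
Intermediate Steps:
a = 121 (a = 11² = 121)
T(V, b) = 0
1/(-146815 + T(a, Z)) = 1/(-146815 + 0) = 1/(-146815) = -1/146815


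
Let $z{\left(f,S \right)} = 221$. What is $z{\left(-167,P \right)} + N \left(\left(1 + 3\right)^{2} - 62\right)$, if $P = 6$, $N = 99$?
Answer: $-4333$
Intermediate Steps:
$z{\left(-167,P \right)} + N \left(\left(1 + 3\right)^{2} - 62\right) = 221 + 99 \left(\left(1 + 3\right)^{2} - 62\right) = 221 + 99 \left(4^{2} - 62\right) = 221 + 99 \left(16 - 62\right) = 221 + 99 \left(-46\right) = 221 - 4554 = -4333$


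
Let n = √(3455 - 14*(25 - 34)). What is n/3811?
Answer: √3581/3811 ≈ 0.015702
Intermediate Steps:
n = √3581 (n = √(3455 - 14*(-9)) = √(3455 + 126) = √3581 ≈ 59.841)
n/3811 = √3581/3811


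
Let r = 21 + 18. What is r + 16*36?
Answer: 615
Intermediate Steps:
r = 39
r + 16*36 = 39 + 16*36 = 39 + 576 = 615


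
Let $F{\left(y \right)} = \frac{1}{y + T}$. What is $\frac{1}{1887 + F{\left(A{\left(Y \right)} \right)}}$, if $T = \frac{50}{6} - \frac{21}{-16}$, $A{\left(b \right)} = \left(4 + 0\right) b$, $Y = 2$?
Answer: $\frac{847}{1598337} \approx 0.00052993$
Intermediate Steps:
$A{\left(b \right)} = 4 b$
$T = \frac{463}{48}$ ($T = 50 \cdot \frac{1}{6} - - \frac{21}{16} = \frac{25}{3} + \frac{21}{16} = \frac{463}{48} \approx 9.6458$)
$F{\left(y \right)} = \frac{1}{\frac{463}{48} + y}$ ($F{\left(y \right)} = \frac{1}{y + \frac{463}{48}} = \frac{1}{\frac{463}{48} + y}$)
$\frac{1}{1887 + F{\left(A{\left(Y \right)} \right)}} = \frac{1}{1887 + \frac{48}{463 + 48 \cdot 4 \cdot 2}} = \frac{1}{1887 + \frac{48}{463 + 48 \cdot 8}} = \frac{1}{1887 + \frac{48}{463 + 384}} = \frac{1}{1887 + \frac{48}{847}} = \frac{1}{\frac{1598337}{847}} = \frac{847}{1598337}$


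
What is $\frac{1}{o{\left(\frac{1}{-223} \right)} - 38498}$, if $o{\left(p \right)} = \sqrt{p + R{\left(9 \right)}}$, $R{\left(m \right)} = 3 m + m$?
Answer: $- \frac{8585054}{330507400865} - \frac{\sqrt{1790021}}{330507400865} \approx -2.5979 \cdot 10^{-5}$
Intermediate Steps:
$R{\left(m \right)} = 4 m$
$o{\left(p \right)} = \sqrt{36 + p}$ ($o{\left(p \right)} = \sqrt{p + 4 \cdot 9} = \sqrt{p + 36} = \sqrt{36 + p}$)
$\frac{1}{o{\left(\frac{1}{-223} \right)} - 38498} = \frac{1}{\sqrt{36 + \frac{1}{-223}} - 38498} = \frac{1}{\sqrt{36 - \frac{1}{223}} - 38498} = \frac{1}{\sqrt{\frac{8027}{223}} - 38498} = \frac{1}{\frac{\sqrt{1790021}}{223} - 38498} = \frac{1}{-38498 + \frac{\sqrt{1790021}}{223}}$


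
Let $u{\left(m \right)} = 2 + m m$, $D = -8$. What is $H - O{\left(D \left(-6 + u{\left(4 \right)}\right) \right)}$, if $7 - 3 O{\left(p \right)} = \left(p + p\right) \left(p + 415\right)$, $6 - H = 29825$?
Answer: $- \frac{150712}{3} \approx -50237.0$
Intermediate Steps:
$u{\left(m \right)} = 2 + m^{2}$
$H = -29819$ ($H = 6 - 29825 = -29819$)
$O{\left(p \right)} = \frac{7}{3} - \frac{2 p \left(415 + p\right)}{3}$ ($O{\left(p \right)} = \frac{7}{3} - \frac{\left(p + p\right) \left(p + 415\right)}{3} = \frac{7}{3} - \frac{2 p \left(415 + p\right)}{3}$)
$H - O{\left(D \left(-6 + u{\left(4 \right)}\right) \right)} = -29819 - \left(\frac{7}{3} - \frac{830 \left(- 8 \left(-6 + \left(2 + 4^{2}\right)\right)\right)}{3} - \frac{2 \left(- 8 \left(-6 + \left(2 + 4^{2}\right)\right)\right)^{2}}{3}\right) = -29819 - \left(\frac{7}{3} - \frac{830 \left(- 8 \left(-6 + \left(2 + 16\right)\right)\right)}{3} - \frac{2 \left(- 8 \left(-6 + \left(2 + 16\right)\right)\right)^{2}}{3}\right) = -29819 - \left(\frac{7}{3} - \frac{830 \left(- 8 \left(-6 + 18\right)\right)}{3} - \frac{2 \left(- 8 \left(-6 + 18\right)\right)^{2}}{3}\right) = -29819 - \left(\frac{7}{3} - \frac{830 \left(\left(-8\right) 12\right)}{3} - \frac{2 \left(\left(-8\right) 12\right)^{2}}{3}\right) = -29819 - \left(\frac{7}{3} - -26560 - \frac{2 \left(-96\right)^{2}}{3}\right) = -29819 - \left(\frac{7}{3} + 26560 - 6144\right) = -29819 - \frac{61255}{3} = - \frac{150712}{3}$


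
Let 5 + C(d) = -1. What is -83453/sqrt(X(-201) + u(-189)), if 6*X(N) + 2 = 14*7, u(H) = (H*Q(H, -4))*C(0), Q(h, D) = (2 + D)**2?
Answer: -83453*sqrt(1138)/2276 ≈ -1236.9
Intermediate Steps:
C(d) = -6 (C(d) = -5 - 1 = -6)
u(H) = -24*H (u(H) = (H*(2 - 4)**2)*(-6) = (H*(-2)**2)*(-6) = (H*4)*(-6) = (4*H)*(-6) = -24*H)
X(N) = 16 (X(N) = -1/3 + (14*7)/6 = -1/3 + (1/6)*98 = -1/3 + 49/3 = 16)
-83453/sqrt(X(-201) + u(-189)) = -83453/sqrt(16 - 24*(-189)) = -83453/sqrt(16 + 4536) = -83453*sqrt(1138)/2276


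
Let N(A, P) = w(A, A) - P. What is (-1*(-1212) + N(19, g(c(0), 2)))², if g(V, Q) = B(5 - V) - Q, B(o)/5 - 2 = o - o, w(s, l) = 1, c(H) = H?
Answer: 1452025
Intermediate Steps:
B(o) = 10 (B(o) = 10 + 5*(o - o) = 10 + 5*0 = 10 + 0 = 10)
g(V, Q) = 10 - Q
N(A, P) = 1 - P
(-1*(-1212) + N(19, g(c(0), 2)))² = (-1*(-1212) + (1 - (10 - 1*2)))² = (1212 + (1 - (10 - 2)))² = (1212 + (1 - 1*8))² = (1212 + (1 - 8))² = (1212 - 7)² = 1205² = 1452025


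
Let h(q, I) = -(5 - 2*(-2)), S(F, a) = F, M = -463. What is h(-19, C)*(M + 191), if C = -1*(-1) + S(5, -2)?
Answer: 2448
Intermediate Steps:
C = 6 (C = -1*(-1) + 5 = 1 + 5 = 6)
h(q, I) = -9 (h(q, I) = -(5 + 4) = -1*9 = -9)
h(-19, C)*(M + 191) = -9*(-463 + 191) = -9*(-272) = 2448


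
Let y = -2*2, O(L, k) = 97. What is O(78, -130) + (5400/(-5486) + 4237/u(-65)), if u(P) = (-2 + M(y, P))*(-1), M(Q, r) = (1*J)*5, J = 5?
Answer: -5564558/63089 ≈ -88.202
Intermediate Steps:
y = -4
M(Q, r) = 25 (M(Q, r) = (1*5)*5 = 5*5 = 25)
u(P) = -23 (u(P) = (-2 + 25)*(-1) = 23*(-1) = -23)
O(78, -130) + (5400/(-5486) + 4237/u(-65)) = 97 + (5400/(-5486) + 4237/(-23)) = 97 + (5400*(-1/5486) + 4237*(-1/23)) = 97 + (-2700/2743 - 4237/23) = 97 - 11684191/63089 = -5564558/63089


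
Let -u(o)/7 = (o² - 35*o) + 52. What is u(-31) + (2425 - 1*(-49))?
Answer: -12212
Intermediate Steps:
u(o) = -364 - 7*o² + 245*o (u(o) = -7*((o² - 35*o) + 52) = -7*(52 + o² - 35*o) = -364 - 7*o² + 245*o)
u(-31) + (2425 - 1*(-49)) = (-364 - 7*(-31)² + 245*(-31)) + (2425 - 1*(-49)) = (-364 - 7*961 - 7595) + (2425 + 49) = (-364 - 6727 - 7595) + 2474 = -14686 + 2474 = -12212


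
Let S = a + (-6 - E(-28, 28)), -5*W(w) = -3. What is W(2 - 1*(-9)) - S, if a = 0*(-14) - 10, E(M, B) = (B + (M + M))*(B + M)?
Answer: 83/5 ≈ 16.600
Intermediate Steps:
E(M, B) = (B + M)*(B + 2*M) (E(M, B) = (B + 2*M)*(B + M) = (B + M)*(B + 2*M))
a = -10 (a = 0 - 10 = -10)
W(w) = ⅗ (W(w) = -⅕*(-3) = ⅗)
S = -16 (S = -10 + (-6 - (28² + 2*(-28)² + 3*28*(-28))) = -10 + (-6 - (784 + 2*784 - 2352)) = -10 + (-6 - (784 + 1568 - 2352)) = -10 + (-6 - 1*0) = -10 + (-6 + 0) = -10 - 6 = -16)
W(2 - 1*(-9)) - S = ⅗ - 1*(-16) = ⅗ + 16 = 83/5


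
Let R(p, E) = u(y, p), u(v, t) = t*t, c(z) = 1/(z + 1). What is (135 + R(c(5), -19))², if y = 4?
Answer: 23629321/1296 ≈ 18233.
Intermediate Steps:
c(z) = 1/(1 + z)
u(v, t) = t²
R(p, E) = p²
(135 + R(c(5), -19))² = (135 + (1/(1 + 5))²)² = (135 + (1/6)²)² = (135 + (⅙)²)² = (135 + 1/36)² = (4861/36)² = 23629321/1296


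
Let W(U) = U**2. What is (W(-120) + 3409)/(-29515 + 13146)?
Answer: -17809/16369 ≈ -1.0880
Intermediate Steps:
(W(-120) + 3409)/(-29515 + 13146) = ((-120)**2 + 3409)/(-29515 + 13146) = (14400 + 3409)/(-16369) = 17809*(-1/16369) = -17809/16369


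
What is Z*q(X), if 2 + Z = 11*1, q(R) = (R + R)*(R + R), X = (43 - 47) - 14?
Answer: 11664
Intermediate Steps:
X = -18 (X = -4 - 14 = -18)
q(R) = 4*R² (q(R) = (2*R)*(2*R) = 4*R²)
Z = 9 (Z = -2 + 11*1 = -2 + 11 = 9)
Z*q(X) = 9*(4*(-18)²) = 9*(4*324) = 9*1296 = 11664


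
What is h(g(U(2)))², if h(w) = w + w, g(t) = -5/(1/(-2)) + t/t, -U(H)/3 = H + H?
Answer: 484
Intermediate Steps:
U(H) = -6*H (U(H) = -3*(H + H) = -6*H)
g(t) = 11 (g(t) = -5/(-½) + 1 = -5*(-2) + 1 = 10 + 1 = 11)
h(w) = 2*w
h(g(U(2)))² = (2*11)² = 22² = 484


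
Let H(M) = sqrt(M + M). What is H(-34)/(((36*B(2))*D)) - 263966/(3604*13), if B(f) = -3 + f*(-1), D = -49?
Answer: -131983/23426 + I*sqrt(17)/4410 ≈ -5.634 + 0.00093494*I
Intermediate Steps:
B(f) = -3 - f
H(M) = sqrt(2)*sqrt(M) (H(M) = sqrt(2*M) = sqrt(2)*sqrt(M))
H(-34)/(((36*B(2))*D)) - 263966/(3604*13) = (sqrt(2)*sqrt(-34))/(((36*(-3 - 1*2))*(-49))) - 263966/(3604*13) = (sqrt(2)*(I*sqrt(34)))/(((36*(-3 - 2))*(-49))) - 263966/46852 = (2*I*sqrt(17))/(((36*(-5))*(-49))) - 263966*1/46852 = (2*I*sqrt(17))/((-180*(-49))) - 131983/23426 = (2*I*sqrt(17))/8820 - 131983/23426 = (2*I*sqrt(17))*(1/8820) - 131983/23426 = I*sqrt(17)/4410 - 131983/23426 = -131983/23426 + I*sqrt(17)/4410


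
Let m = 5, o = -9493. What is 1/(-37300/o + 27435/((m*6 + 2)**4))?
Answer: 9954131968/39372325255 ≈ 0.25282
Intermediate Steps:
1/(-37300/o + 27435/((m*6 + 2)**4)) = 1/(-37300/(-9493) + 27435/((5*6 + 2)**4)) = 1/(-37300*(-1/9493) + 27435/((30 + 2)**4)) = 1/(37300/9493 + 27435/(32**4)) = 1/(37300/9493 + 27435/1048576) = 1/(39372325255/9954131968) = 9954131968/39372325255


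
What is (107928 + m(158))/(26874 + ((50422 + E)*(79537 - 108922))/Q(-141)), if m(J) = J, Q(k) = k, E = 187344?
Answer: 2540021/1165090524 ≈ 0.0021801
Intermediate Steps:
(107928 + m(158))/(26874 + ((50422 + E)*(79537 - 108922))/Q(-141)) = (107928 + 158)/(26874 + ((50422 + 187344)*(79537 - 108922))/(-141)) = 108086/(26874 + (237766*(-29385))*(-1/141)) = 108086/(26874 - 6986753910*(-1/141)) = 108086/(26874 + 2328917970/47) = 108086/(2330181048/47) = 108086*(47/2330181048) = 2540021/1165090524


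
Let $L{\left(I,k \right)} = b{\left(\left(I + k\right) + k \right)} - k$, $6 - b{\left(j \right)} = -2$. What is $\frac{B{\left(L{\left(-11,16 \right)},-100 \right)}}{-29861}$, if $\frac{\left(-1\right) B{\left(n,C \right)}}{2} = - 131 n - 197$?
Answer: $\frac{1702}{29861} \approx 0.056997$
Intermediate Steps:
$b{\left(j \right)} = 8$ ($b{\left(j \right)} = 6 - -2 = 6 + 2 = 8$)
$L{\left(I,k \right)} = 8 - k$
$B{\left(n,C \right)} = 394 + 262 n$ ($B{\left(n,C \right)} = - 2 \left(- 131 n - 197\right) = - 2 \left(-197 - 131 n\right) = 394 + 262 n$)
$\frac{B{\left(L{\left(-11,16 \right)},-100 \right)}}{-29861} = \frac{394 + 262 \left(8 - 16\right)}{-29861} = \left(394 + 262 \left(8 - 16\right)\right) \left(- \frac{1}{29861}\right) = \left(394 + 262 \left(-8\right)\right) \left(- \frac{1}{29861}\right) = \left(394 - 2096\right) \left(- \frac{1}{29861}\right) = \left(-1702\right) \left(- \frac{1}{29861}\right) = \frac{1702}{29861}$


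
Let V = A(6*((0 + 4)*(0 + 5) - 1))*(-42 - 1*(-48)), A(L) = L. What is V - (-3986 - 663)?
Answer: 5333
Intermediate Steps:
V = 684 (V = (6*((0 + 4)*(0 + 5) - 1))*(-42 - 1*(-48)) = (6*(4*5 - 1))*(-42 + 48) = (6*(20 - 1))*6 = (6*19)*6 = 114*6 = 684)
V - (-3986 - 663) = 684 - (-3986 - 663) = 684 - 1*(-4649) = 684 + 4649 = 5333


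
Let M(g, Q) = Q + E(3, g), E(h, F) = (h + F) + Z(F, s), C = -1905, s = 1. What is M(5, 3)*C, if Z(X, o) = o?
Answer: -22860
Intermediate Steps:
E(h, F) = 1 + F + h (E(h, F) = (h + F) + 1 = (F + h) + 1 = 1 + F + h)
M(g, Q) = 4 + Q + g (M(g, Q) = Q + (1 + g + 3) = Q + (4 + g) = 4 + Q + g)
M(5, 3)*C = (4 + 3 + 5)*(-1905) = 12*(-1905) = -22860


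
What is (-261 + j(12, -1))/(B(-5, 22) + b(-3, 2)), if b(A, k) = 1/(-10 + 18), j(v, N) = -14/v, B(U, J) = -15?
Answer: 6292/357 ≈ 17.625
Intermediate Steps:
b(A, k) = 1/8
(-261 + j(12, -1))/(B(-5, 22) + b(-3, 2)) = (-261 - 14/12)/(-15 + 1/8) = (-261 - 14*1/12)/(-119/8) = (-261 - 7/6)*(-8/119) = -1573/6*(-8/119) = 6292/357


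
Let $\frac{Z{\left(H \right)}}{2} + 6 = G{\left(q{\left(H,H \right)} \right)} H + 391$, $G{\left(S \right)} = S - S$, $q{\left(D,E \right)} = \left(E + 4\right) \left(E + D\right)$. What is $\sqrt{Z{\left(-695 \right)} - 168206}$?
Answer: $6 i \sqrt{4651} \approx 409.19 i$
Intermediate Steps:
$q{\left(D,E \right)} = \left(4 + E\right) \left(D + E\right)$
$G{\left(S \right)} = 0$
$Z{\left(H \right)} = 770$ ($Z{\left(H \right)} = -12 + 2 \left(0 H + 391\right) = -12 + 2 \left(0 + 391\right) = -12 + 2 \cdot 391 = -12 + 782 = 770$)
$\sqrt{Z{\left(-695 \right)} - 168206} = \sqrt{770 - 168206} = \sqrt{-167436} = 6 i \sqrt{4651}$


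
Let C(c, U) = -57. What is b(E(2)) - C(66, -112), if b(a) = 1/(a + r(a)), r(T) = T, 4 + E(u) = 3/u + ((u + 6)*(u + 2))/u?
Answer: 1540/27 ≈ 57.037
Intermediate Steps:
E(u) = -4 + 3/u + (2 + u)*(6 + u)/u (E(u) = -4 + (3/u + ((u + 6)*(u + 2))/u) = -4 + (3/u + ((6 + u)*(2 + u))/u) = -4 + (3/u + ((2 + u)*(6 + u))/u) = -4 + (3/u + (2 + u)*(6 + u)/u) = -4 + 3/u + (2 + u)*(6 + u)/u)
b(a) = 1/(2*a) (b(a) = 1/(a + a) = 1/(2*a))
b(E(2)) - C(66, -112) = 1/(2*(4 + 2 + 15/2)) - 1*(-57) = 1/(2*(4 + 2 + 15*(½))) + 57 = 1/(2*(4 + 2 + 15/2)) + 57 = 1/(2*(27/2)) + 57 = (½)*(2/27) + 57 = 1/27 + 57 = 1540/27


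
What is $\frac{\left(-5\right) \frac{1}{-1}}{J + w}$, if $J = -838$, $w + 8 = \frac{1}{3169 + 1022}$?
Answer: $- \frac{4191}{709117} \approx -0.0059102$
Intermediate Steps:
$w = - \frac{33527}{4191}$ ($w = -8 + \frac{1}{3169 + 1022} = -8 + \frac{1}{4191} = - \frac{33527}{4191} \approx -7.9998$)
$\frac{\left(-5\right) \frac{1}{-1}}{J + w} = \frac{\left(-5\right) \frac{1}{-1}}{-838 - \frac{33527}{4191}} = \frac{\left(-5\right) \left(-1\right)}{- \frac{3545585}{4191}} = 5 \left(- \frac{4191}{3545585}\right) = - \frac{4191}{709117}$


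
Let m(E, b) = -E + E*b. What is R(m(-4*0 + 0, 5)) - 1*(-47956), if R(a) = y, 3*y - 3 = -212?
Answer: 143659/3 ≈ 47886.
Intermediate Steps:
y = -209/3 (y = 1 + (1/3)*(-212) = 1 - 212/3 = -209/3 ≈ -69.667)
R(a) = -209/3
R(m(-4*0 + 0, 5)) - 1*(-47956) = -209/3 - 1*(-47956) = -209/3 + 47956 = 143659/3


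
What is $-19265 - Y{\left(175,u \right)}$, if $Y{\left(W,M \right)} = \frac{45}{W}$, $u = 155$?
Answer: $- \frac{674284}{35} \approx -19265.0$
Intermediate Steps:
$-19265 - Y{\left(175,u \right)} = -19265 - \frac{45}{175} = -19265 - 45 \cdot \frac{1}{175} = -19265 - \frac{9}{35} = - \frac{674284}{35}$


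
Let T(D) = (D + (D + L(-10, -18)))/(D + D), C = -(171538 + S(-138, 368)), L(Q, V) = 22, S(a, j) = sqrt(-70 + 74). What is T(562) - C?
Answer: 96406053/562 ≈ 1.7154e+5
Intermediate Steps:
S(a, j) = 2 (S(a, j) = sqrt(4) = 2)
C = -171540 (C = -(171538 + 2) = -1*171540 = -171540)
T(D) = (22 + 2*D)/(2*D) (T(D) = (D + (D + 22))/(D + D) = (D + (22 + D))/((2*D)) = (22 + 2*D)*(1/(2*D)) = (22 + 2*D)/(2*D))
T(562) - C = (11 + 562)/562 - 1*(-171540) = (1/562)*573 + 171540 = 573/562 + 171540 = 96406053/562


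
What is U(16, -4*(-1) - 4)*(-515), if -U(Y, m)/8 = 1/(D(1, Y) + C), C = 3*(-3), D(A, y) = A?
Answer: -515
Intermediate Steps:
C = -9
U(Y, m) = 1 (U(Y, m) = -8/(1 - 9) = -8/(-8) = -8*(-⅛) = 1)
U(16, -4*(-1) - 4)*(-515) = 1*(-515) = -515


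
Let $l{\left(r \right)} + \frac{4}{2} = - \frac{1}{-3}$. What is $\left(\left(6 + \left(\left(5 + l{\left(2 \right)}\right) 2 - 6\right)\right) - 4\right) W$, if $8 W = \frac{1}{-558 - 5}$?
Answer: $- \frac{1}{1689} \approx -0.00059207$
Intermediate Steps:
$l{\left(r \right)} = - \frac{5}{3}$ ($l{\left(r \right)} = -2 - \frac{1}{-3} = -2 - - \frac{1}{3} = -2 + \frac{1}{3} = - \frac{5}{3}$)
$W = - \frac{1}{4504}$ ($W = \frac{1}{8 \left(-558 - 5\right)} = \frac{1}{8 \left(-563\right)} = \frac{1}{8} \left(- \frac{1}{563}\right) = - \frac{1}{4504} \approx -0.00022202$)
$\left(\left(6 + \left(\left(5 + l{\left(2 \right)}\right) 2 - 6\right)\right) - 4\right) W = \left(\left(6 - \left(6 - \left(5 - \frac{5}{3}\right) 2\right)\right) - 4\right) \left(- \frac{1}{4504}\right) = \left(\left(6 + \left(\frac{10}{3} \cdot 2 - 6\right)\right) - 4\right) \left(- \frac{1}{4504}\right) = \left(\left(6 + \left(\frac{20}{3} - 6\right)\right) - 4\right) \left(- \frac{1}{4504}\right) = \left(\left(6 + \frac{2}{3}\right) - 4\right) \left(- \frac{1}{4504}\right) = \left(\frac{20}{3} - 4\right) \left(- \frac{1}{4504}\right) = \frac{8}{3} \left(- \frac{1}{4504}\right) = - \frac{1}{1689}$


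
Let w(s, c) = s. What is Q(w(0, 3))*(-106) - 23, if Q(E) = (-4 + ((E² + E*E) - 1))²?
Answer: -2673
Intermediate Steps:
Q(E) = (-5 + 2*E²)² (Q(E) = (-4 + ((E² + E²) - 1))² = (-4 + (2*E² - 1))² = (-4 + (-1 + 2*E²))² = (-5 + 2*E²)²)
Q(w(0, 3))*(-106) - 23 = (-5 + 2*0²)²*(-106) - 23 = (-5 + 2*0)²*(-106) - 23 = (-5 + 0)²*(-106) - 23 = (-5)²*(-106) - 23 = 25*(-106) - 23 = -2650 - 23 = -2673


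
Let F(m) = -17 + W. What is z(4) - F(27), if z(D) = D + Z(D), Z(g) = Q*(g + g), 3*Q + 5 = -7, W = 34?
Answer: -45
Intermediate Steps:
F(m) = 17 (F(m) = -17 + 34 = 17)
Q = -4 (Q = -5/3 + (⅓)*(-7) = -5/3 - 7/3 = -4)
Z(g) = -8*g (Z(g) = -4*(g + g) = -8*g)
z(D) = -7*D (z(D) = D - 8*D = -7*D)
z(4) - F(27) = -7*4 - 1*17 = -28 - 17 = -45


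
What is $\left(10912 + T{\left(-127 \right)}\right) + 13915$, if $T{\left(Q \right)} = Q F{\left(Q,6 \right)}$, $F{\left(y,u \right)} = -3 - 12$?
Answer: $26732$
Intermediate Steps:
$F{\left(y,u \right)} = -15$ ($F{\left(y,u \right)} = -3 - 12 = -15$)
$T{\left(Q \right)} = - 15 Q$ ($T{\left(Q \right)} = Q \left(-15\right) = - 15 Q$)
$\left(10912 + T{\left(-127 \right)}\right) + 13915 = \left(10912 - -1905\right) + 13915 = \left(10912 + 1905\right) + 13915 = 12817 + 13915 = 26732$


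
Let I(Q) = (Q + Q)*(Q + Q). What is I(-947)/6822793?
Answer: 3587236/6822793 ≈ 0.52577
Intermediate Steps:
I(Q) = 4*Q² (I(Q) = (2*Q)*(2*Q) = 4*Q²)
I(-947)/6822793 = (4*(-947)²)/6822793 = (4*896809)*(1/6822793) = 3587236*(1/6822793) = 3587236/6822793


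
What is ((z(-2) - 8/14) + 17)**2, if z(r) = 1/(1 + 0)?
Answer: 14884/49 ≈ 303.75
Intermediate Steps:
z(r) = 1 (z(r) = 1/1 = 1)
((z(-2) - 8/14) + 17)**2 = ((1 - 8/14) + 17)**2 = ((1 - 1*4/7) + 17)**2 = ((1 - 4/7) + 17)**2 = (3/7 + 17)**2 = (122/7)**2 = 14884/49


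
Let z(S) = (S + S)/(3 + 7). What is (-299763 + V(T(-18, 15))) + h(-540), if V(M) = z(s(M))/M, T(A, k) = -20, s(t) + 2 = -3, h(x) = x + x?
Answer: -6016859/20 ≈ -3.0084e+5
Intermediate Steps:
h(x) = 2*x
s(t) = -5 (s(t) = -2 - 3 = -5)
z(S) = S/5 (z(S) = (2*S)/10 = (2*S)*(1/10) = S/5)
V(M) = -1/M (V(M) = ((1/5)*(-5))/M = -1/M)
(-299763 + V(T(-18, 15))) + h(-540) = (-299763 - 1/(-20)) + 2*(-540) = (-299763 - 1*(-1/20)) - 1080 = (-299763 + 1/20) - 1080 = -5995259/20 - 1080 = -6016859/20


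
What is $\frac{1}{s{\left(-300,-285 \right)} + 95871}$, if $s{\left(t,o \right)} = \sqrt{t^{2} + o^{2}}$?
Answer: $\frac{31957}{3063692472} - \frac{5 \sqrt{761}}{3063692472} \approx 1.0386 \cdot 10^{-5}$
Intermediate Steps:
$s{\left(t,o \right)} = \sqrt{o^{2} + t^{2}}$
$\frac{1}{s{\left(-300,-285 \right)} + 95871} = \frac{1}{\sqrt{\left(-285\right)^{2} + \left(-300\right)^{2}} + 95871} = \frac{1}{\sqrt{81225 + 90000} + 95871} = \frac{1}{\sqrt{171225} + 95871} = \frac{1}{15 \sqrt{761} + 95871} = \frac{1}{95871 + 15 \sqrt{761}}$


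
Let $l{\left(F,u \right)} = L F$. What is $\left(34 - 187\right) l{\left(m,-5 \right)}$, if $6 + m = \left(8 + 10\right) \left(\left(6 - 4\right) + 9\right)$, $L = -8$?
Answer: $235008$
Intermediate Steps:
$m = 192$ ($m = -6 + \left(8 + 10\right) \left(\left(6 - 4\right) + 9\right) = -6 + 18 \left(\left(6 - 4\right) + 9\right) = -6 + 18 \left(2 + 9\right) = -6 + 18 \cdot 11 = -6 + 198 = 192$)
$l{\left(F,u \right)} = - 8 F$
$\left(34 - 187\right) l{\left(m,-5 \right)} = \left(34 - 187\right) \left(\left(-8\right) 192\right) = \left(-153\right) \left(-1536\right) = 235008$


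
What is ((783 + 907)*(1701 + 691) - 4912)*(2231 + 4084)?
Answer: 25497241920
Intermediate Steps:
((783 + 907)*(1701 + 691) - 4912)*(2231 + 4084) = (1690*2392 - 4912)*6315 = (4042480 - 4912)*6315 = 4037568*6315 = 25497241920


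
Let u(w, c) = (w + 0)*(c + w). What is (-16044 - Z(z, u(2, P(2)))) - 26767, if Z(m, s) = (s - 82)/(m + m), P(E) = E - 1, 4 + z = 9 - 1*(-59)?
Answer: -1369933/32 ≈ -42810.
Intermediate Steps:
z = 64 (z = -4 + (9 - 1*(-59)) = -4 + (9 + 59) = -4 + 68 = 64)
P(E) = -1 + E
u(w, c) = w*(c + w)
Z(m, s) = (-82 + s)/(2*m) (Z(m, s) = (-82 + s)/((2*m)) = (-82 + s)*(1/(2*m)) = (-82 + s)/(2*m))
(-16044 - Z(z, u(2, P(2)))) - 26767 = (-16044 - (-82 + 2*((-1 + 2) + 2))/(2*64)) - 26767 = (-16044 - (-82 + 2*(1 + 2))/(2*64)) - 26767 = (-16044 - (-82 + 2*3)/(2*64)) - 26767 = (-16044 - (-82 + 6)/(2*64)) - 26767 = (-16044 - (-76)/(2*64)) - 26767 = (-16044 - 1*(-19/32)) - 26767 = (-16044 + 19/32) - 26767 = -513389/32 - 26767 = -1369933/32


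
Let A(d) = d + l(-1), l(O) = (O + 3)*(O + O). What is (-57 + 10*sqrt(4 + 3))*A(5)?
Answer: -57 + 10*sqrt(7) ≈ -30.542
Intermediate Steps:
l(O) = 2*O*(3 + O) (l(O) = (3 + O)*(2*O) = 2*O*(3 + O))
A(d) = -4 + d (A(d) = d + 2*(-1)*(3 - 1) = d + 2*(-1)*2 = d - 4 = -4 + d)
(-57 + 10*sqrt(4 + 3))*A(5) = (-57 + 10*sqrt(4 + 3))*(-4 + 5) = (-57 + 10*sqrt(7))*1 = -57 + 10*sqrt(7)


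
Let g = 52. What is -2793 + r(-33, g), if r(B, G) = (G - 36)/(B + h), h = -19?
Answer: -36313/13 ≈ -2793.3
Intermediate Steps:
r(B, G) = (-36 + G)/(-19 + B) (r(B, G) = (G - 36)/(B - 19) = (-36 + G)/(-19 + B))
-2793 + r(-33, g) = -2793 + (-36 + 52)/(-19 - 33) = -2793 + 16/(-52) = -2793 - 1/52*16 = -2793 - 4/13 = -36313/13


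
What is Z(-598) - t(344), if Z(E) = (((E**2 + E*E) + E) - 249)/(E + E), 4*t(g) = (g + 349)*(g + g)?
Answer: -143272777/1196 ≈ -1.1979e+5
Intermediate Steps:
t(g) = g*(349 + g)/2 (t(g) = ((g + 349)*(g + g))/4 = ((349 + g)*(2*g))/4 = (2*g*(349 + g))/4 = g*(349 + g)/2)
Z(E) = (-249 + E + 2*E**2)/(2*E) (Z(E) = (((E**2 + E**2) + E) - 249)/((2*E)) = ((2*E**2 + E) - 249)*(1/(2*E)) = ((E + 2*E**2) - 249)*(1/(2*E)) = (-249 + E + 2*E**2)*(1/(2*E)) = (-249 + E + 2*E**2)/(2*E))
Z(-598) - t(344) = (1/2 - 598 - 249/2/(-598)) - 344*(349 + 344)/2 = (1/2 - 598 - 249/2*(-1/598)) - 344*693/2 = (1/2 - 598 + 249/1196) - 1*119196 = -714361/1196 - 119196 = -143272777/1196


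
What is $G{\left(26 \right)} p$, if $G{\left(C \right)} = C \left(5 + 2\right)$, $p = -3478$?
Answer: $-632996$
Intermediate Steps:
$G{\left(C \right)} = 7 C$ ($G{\left(C \right)} = C 7 = 7 C$)
$G{\left(26 \right)} p = 7 \cdot 26 \left(-3478\right) = 182 \left(-3478\right) = -632996$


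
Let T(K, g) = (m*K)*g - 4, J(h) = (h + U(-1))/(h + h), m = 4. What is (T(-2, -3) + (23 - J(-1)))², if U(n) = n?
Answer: 1764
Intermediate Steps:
J(h) = (-1 + h)/(2*h) (J(h) = (h - 1)/(h + h) = (-1 + h)/((2*h)) = (-1 + h)*(1/(2*h)) = (-1 + h)/(2*h))
T(K, g) = -4 + 4*K*g (T(K, g) = (4*K)*g - 4 = 4*K*g - 4 = -4 + 4*K*g)
(T(-2, -3) + (23 - J(-1)))² = ((-4 + 4*(-2)*(-3)) + (23 - (-1 - 1)/(2*(-1))))² = ((-4 + 24) + (23 - (-1)*(-2)/2))² = (20 + (23 - 1*1))² = (20 + (23 - 1))² = (20 + 22)² = 42² = 1764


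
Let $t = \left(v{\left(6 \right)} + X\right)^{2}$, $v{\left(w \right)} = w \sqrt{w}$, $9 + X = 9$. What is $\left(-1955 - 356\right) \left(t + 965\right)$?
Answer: $-2729291$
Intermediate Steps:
$X = 0$ ($X = -9 + 9 = 0$)
$v{\left(w \right)} = w^{\frac{3}{2}}$
$t = 216$ ($t = \left(6^{\frac{3}{2}} + 0\right)^{2} = \left(6 \sqrt{6} + 0\right)^{2} = \left(6 \sqrt{6}\right)^{2} = 216$)
$\left(-1955 - 356\right) \left(t + 965\right) = \left(-1955 - 356\right) \left(216 + 965\right) = \left(-2311\right) 1181 = -2729291$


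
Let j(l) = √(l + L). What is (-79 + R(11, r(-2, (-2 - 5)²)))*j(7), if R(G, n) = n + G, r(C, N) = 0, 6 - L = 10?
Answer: -68*√3 ≈ -117.78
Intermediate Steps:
L = -4 (L = 6 - 1*10 = 6 - 10 = -4)
R(G, n) = G + n
j(l) = √(-4 + l) (j(l) = √(l - 4) = √(-4 + l))
(-79 + R(11, r(-2, (-2 - 5)²)))*j(7) = (-79 + (11 + 0))*√(-4 + 7) = (-79 + 11)*√3 = -68*√3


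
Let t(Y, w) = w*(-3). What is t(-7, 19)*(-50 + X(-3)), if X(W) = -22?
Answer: 4104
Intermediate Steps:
t(Y, w) = -3*w
t(-7, 19)*(-50 + X(-3)) = (-3*19)*(-50 - 22) = -57*(-72) = 4104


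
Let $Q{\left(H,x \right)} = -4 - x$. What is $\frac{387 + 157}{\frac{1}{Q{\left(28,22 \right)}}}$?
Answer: $-14144$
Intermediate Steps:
$\frac{387 + 157}{\frac{1}{Q{\left(28,22 \right)}}} = \frac{387 + 157}{\frac{1}{-4 - 22}} = \frac{544}{\frac{1}{-4 - 22}} = \frac{544}{\frac{1}{-26}} = \frac{544}{- \frac{1}{26}} = 544 \left(-26\right) = -14144$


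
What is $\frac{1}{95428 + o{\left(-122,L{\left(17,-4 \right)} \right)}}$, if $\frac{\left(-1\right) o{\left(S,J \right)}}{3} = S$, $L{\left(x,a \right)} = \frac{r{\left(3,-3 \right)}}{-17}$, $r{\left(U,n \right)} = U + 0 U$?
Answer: $\frac{1}{95794} \approx 1.0439 \cdot 10^{-5}$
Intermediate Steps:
$r{\left(U,n \right)} = U$ ($r{\left(U,n \right)} = U + 0 = U$)
$L{\left(x,a \right)} = - \frac{3}{17}$ ($L{\left(x,a \right)} = \frac{3}{-17} = 3 \left(- \frac{1}{17}\right) = - \frac{3}{17}$)
$o{\left(S,J \right)} = - 3 S$
$\frac{1}{95428 + o{\left(-122,L{\left(17,-4 \right)} \right)}} = \frac{1}{95428 - -366} = \frac{1}{95428 + 366} = \frac{1}{95794}$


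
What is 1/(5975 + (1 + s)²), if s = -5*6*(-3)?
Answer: 1/14256 ≈ 7.0146e-5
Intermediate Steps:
s = 90 (s = -30*(-3) = 90)
1/(5975 + (1 + s)²) = 1/(5975 + (1 + 90)²) = 1/(5975 + 91²) = 1/(5975 + 8281) = 1/14256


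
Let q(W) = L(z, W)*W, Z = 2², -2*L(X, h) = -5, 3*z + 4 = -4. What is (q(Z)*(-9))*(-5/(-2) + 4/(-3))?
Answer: -105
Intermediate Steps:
z = -8/3 (z = -4/3 + (⅓)*(-4) = -4/3 - 4/3 = -8/3 ≈ -2.6667)
L(X, h) = 5/2 (L(X, h) = -½*(-5) = 5/2)
Z = 4
q(W) = 5*W/2
(q(Z)*(-9))*(-5/(-2) + 4/(-3)) = (((5/2)*4)*(-9))*(-5/(-2) + 4/(-3)) = (10*(-9))*(-5*(-½) + 4*(-⅓)) = -90*(5/2 - 4/3) = -90*7/6 = -105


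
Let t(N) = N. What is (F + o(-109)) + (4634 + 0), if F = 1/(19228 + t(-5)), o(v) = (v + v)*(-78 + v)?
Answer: 872724201/19223 ≈ 45400.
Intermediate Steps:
o(v) = 2*v*(-78 + v) (o(v) = (2*v)*(-78 + v) = 2*v*(-78 + v))
F = 1/19223 (F = 1/(19228 - 5) = 1/19223 ≈ 5.2021e-5)
(F + o(-109)) + (4634 + 0) = (1/19223 + 2*(-109)*(-78 - 109)) + (4634 + 0) = (1/19223 + 2*(-109)*(-187)) + 4634 = (1/19223 + 40766) + 4634 = 783644819/19223 + 4634 = 872724201/19223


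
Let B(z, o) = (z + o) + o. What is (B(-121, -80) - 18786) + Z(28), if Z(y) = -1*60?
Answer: -19127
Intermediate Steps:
Z(y) = -60
B(z, o) = z + 2*o (B(z, o) = (o + z) + o = z + 2*o)
(B(-121, -80) - 18786) + Z(28) = ((-121 + 2*(-80)) - 18786) - 60 = ((-121 - 160) - 18786) - 60 = (-281 - 18786) - 60 = -19067 - 60 = -19127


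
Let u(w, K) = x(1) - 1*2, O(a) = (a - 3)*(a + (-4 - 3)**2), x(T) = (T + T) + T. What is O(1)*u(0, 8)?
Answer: -100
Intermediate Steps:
x(T) = 3*T (x(T) = 2*T + T = 3*T)
O(a) = (-3 + a)*(49 + a) (O(a) = (-3 + a)*(a + (-7)**2) = (-3 + a)*(a + 49) = (-3 + a)*(49 + a))
u(w, K) = 1 (u(w, K) = 3*1 - 1*2 = 3 - 2 = 1)
O(1)*u(0, 8) = (-147 + 1**2 + 46*1)*1 = (-147 + 1 + 46)*1 = -100*1 = -100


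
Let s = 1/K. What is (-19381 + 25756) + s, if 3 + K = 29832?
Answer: 190159876/29829 ≈ 6375.0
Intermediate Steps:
K = 29829 (K = -3 + 29832 = 29829)
s = 1/29829 ≈ 3.3524e-5
(-19381 + 25756) + s = (-19381 + 25756) + 1/29829 = 6375 + 1/29829 = 190159876/29829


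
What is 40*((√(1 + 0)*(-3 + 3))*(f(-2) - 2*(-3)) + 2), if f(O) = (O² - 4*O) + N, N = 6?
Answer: 80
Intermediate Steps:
f(O) = 6 + O² - 4*O (f(O) = (O² - 4*O) + 6 = 6 + O² - 4*O)
40*((√(1 + 0)*(-3 + 3))*(f(-2) - 2*(-3)) + 2) = 40*((√(1 + 0)*(-3 + 3))*((6 + (-2)² - 4*(-2)) - 2*(-3)) + 2) = 40*((√1*0)*((6 + 4 + 8) + 6) + 2) = 40*((1*0)*(18 + 6) + 2) = 40*(0*24 + 2) = 40*(0 + 2) = 40*2 = 80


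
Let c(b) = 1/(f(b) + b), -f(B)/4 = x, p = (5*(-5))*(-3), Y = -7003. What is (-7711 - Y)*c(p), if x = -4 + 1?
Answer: -236/29 ≈ -8.1379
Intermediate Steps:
p = 75 (p = -25*(-3) = 75)
x = -3
f(B) = 12 (f(B) = -4*(-3) = 12)
c(b) = 1/(12 + b)
(-7711 - Y)*c(p) = (-7711 - 1*(-7003))/(12 + 75) = (-7711 + 7003)/87 = -708*1/87 = -236/29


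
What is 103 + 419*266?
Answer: 111557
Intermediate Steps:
103 + 419*266 = 103 + 111454 = 111557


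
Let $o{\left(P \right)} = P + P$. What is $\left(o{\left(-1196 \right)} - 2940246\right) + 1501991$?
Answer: $-1440647$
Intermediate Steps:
$o{\left(P \right)} = 2 P$
$\left(o{\left(-1196 \right)} - 2940246\right) + 1501991 = \left(2 \left(-1196\right) - 2940246\right) + 1501991 = \left(-2392 - 2940246\right) + 1501991 = -2942638 + 1501991 = -1440647$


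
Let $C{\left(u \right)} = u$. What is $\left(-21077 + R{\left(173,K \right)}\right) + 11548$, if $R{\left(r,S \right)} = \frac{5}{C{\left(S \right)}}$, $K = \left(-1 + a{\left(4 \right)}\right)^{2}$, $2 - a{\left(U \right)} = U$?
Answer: $- \frac{85756}{9} \approx -9528.4$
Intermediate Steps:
$a{\left(U \right)} = 2 - U$
$K = 9$ ($K = \left(-1 + \left(2 - 4\right)\right)^{2} = \left(-1 - 2\right)^{2} = \left(-3\right)^{2} = 9$)
$R{\left(r,S \right)} = \frac{5}{S}$
$\left(-21077 + R{\left(173,K \right)}\right) + 11548 = \left(-21077 + \frac{5}{9}\right) + 11548 = - \frac{189688}{9} + 11548 = - \frac{85756}{9}$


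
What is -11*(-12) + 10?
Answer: 142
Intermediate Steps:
-11*(-12) + 10 = 132 + 10 = 142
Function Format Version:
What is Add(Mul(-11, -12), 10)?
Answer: 142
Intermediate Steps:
Add(Mul(-11, -12), 10) = Add(132, 10) = 142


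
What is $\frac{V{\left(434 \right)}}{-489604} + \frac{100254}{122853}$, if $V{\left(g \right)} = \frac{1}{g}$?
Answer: $\frac{229062209287}{280696827656} \approx 0.81605$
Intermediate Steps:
$\frac{V{\left(434 \right)}}{-489604} + \frac{100254}{122853} = \frac{1}{434 \left(-489604\right)} + \frac{100254}{122853} = \frac{1}{434} \left(- \frac{1}{489604}\right) + 100254 \cdot \frac{1}{122853} = - \frac{1}{212488136} + \frac{1078}{1321} = \frac{229062209287}{280696827656}$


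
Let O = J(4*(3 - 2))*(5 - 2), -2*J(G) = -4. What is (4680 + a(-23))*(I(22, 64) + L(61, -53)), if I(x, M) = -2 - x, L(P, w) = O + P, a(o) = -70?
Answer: 198230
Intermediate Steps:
J(G) = 2 (J(G) = -½*(-4) = 2)
O = 6 (O = 2*(5 - 2) = 2*3 = 6)
L(P, w) = 6 + P
(4680 + a(-23))*(I(22, 64) + L(61, -53)) = (4680 - 70)*((-2 - 1*22) + (6 + 61)) = 4610*((-2 - 22) + 67) = 4610*(-24 + 67) = 4610*43 = 198230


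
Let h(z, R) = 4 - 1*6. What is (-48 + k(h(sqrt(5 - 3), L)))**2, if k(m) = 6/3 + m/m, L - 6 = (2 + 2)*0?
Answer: 2025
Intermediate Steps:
L = 6 (L = 6 + (2 + 2)*0 = 6 + 4*0 = 6 + 0 = 6)
h(z, R) = -2 (h(z, R) = 4 - 6 = -2)
k(m) = 3 (k(m) = 6*(1/3) + 1 = 2 + 1 = 3)
(-48 + k(h(sqrt(5 - 3), L)))**2 = (-48 + 3)**2 = (-45)**2 = 2025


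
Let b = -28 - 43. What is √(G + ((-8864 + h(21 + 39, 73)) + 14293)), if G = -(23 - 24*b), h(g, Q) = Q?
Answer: 5*√151 ≈ 61.441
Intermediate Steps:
b = -71
G = -1727 (G = -(23 - 24*(-71)) = -(23 + 1704) = -1*1727 = -1727)
√(G + ((-8864 + h(21 + 39, 73)) + 14293)) = √(-1727 + ((-8864 + 73) + 14293)) = √(-1727 + (-8791 + 14293)) = √(-1727 + 5502) = √3775 = 5*√151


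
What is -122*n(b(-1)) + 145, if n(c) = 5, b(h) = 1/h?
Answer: -465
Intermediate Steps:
-122*n(b(-1)) + 145 = -122*5 + 145 = -610 + 145 = -465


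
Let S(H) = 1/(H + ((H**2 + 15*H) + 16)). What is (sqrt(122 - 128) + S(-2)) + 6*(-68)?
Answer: -4897/12 + I*sqrt(6) ≈ -408.08 + 2.4495*I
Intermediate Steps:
S(H) = 1/(16 + H**2 + 16*H) (S(H) = 1/(H + (16 + H**2 + 15*H)) = 1/(16 + H**2 + 16*H))
(sqrt(122 - 128) + S(-2)) + 6*(-68) = (sqrt(122 - 128) + 1/(16 + (-2)**2 + 16*(-2))) + 6*(-68) = (sqrt(-6) + 1/(16 + 4 - 32)) - 408 = (I*sqrt(6) + 1/(-12)) - 408 = (I*sqrt(6) - 1/12) - 408 = (-1/12 + I*sqrt(6)) - 408 = -4897/12 + I*sqrt(6)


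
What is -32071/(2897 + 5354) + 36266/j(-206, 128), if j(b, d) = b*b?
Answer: -530867095/175069718 ≈ -3.0323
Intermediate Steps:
j(b, d) = b²
-32071/(2897 + 5354) + 36266/j(-206, 128) = -32071/(2897 + 5354) + 36266/((-206)²) = -32071/8251 + 36266/42436 = -32071*1/8251 + 36266*(1/42436) = -32071/8251 + 18133/21218 = -530867095/175069718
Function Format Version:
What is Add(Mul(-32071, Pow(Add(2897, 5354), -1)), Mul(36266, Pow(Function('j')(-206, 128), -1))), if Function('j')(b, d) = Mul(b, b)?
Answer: Rational(-530867095, 175069718) ≈ -3.0323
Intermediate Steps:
Function('j')(b, d) = Pow(b, 2)
Add(Mul(-32071, Pow(Add(2897, 5354), -1)), Mul(36266, Pow(Function('j')(-206, 128), -1))) = Add(Mul(-32071, Pow(Add(2897, 5354), -1)), Mul(36266, Pow(Pow(-206, 2), -1))) = Add(Mul(-32071, Pow(8251, -1)), Mul(36266, Pow(42436, -1))) = Add(Mul(-32071, Rational(1, 8251)), Mul(36266, Rational(1, 42436))) = Add(Rational(-32071, 8251), Rational(18133, 21218)) = Rational(-530867095, 175069718)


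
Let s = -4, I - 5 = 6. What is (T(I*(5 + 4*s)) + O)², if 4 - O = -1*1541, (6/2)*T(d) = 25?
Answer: 21715600/9 ≈ 2.4128e+6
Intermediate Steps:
I = 11 (I = 5 + 6 = 11)
T(d) = 25/3 (T(d) = (⅓)*25 = 25/3)
O = 1545 (O = 4 - (-1)*1541 = 4 - 1*(-1541) = 4 + 1541 = 1545)
(T(I*(5 + 4*s)) + O)² = (25/3 + 1545)² = (4660/3)² = 21715600/9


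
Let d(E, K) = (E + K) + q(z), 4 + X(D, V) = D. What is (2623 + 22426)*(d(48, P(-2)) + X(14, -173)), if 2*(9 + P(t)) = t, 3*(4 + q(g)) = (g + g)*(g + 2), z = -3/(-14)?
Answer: 108787807/98 ≈ 1.1101e+6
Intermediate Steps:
z = 3/14 (z = -3*(-1/14) = 3/14 ≈ 0.21429)
X(D, V) = -4 + D
q(g) = -4 + 2*g*(2 + g)/3 (q(g) = -4 + ((g + g)*(g + 2))/3 = -4 + ((2*g)*(2 + g))/3 = -4 + (2*g*(2 + g))/3 = -4 + 2*g*(2 + g)/3)
P(t) = -9 + t/2
d(E, K) = -361/98 + E + K (d(E, K) = (E + K) + (-4 + 2*(3/14)²/3 + (4/3)*(3/14)) = (E + K) + (-4 + (⅔)*(9/196) + 2/7) = (E + K) + (-4 + 3/98 + 2/7) = (E + K) - 361/98 = -361/98 + E + K)
(2623 + 22426)*(d(48, P(-2)) + X(14, -173)) = (2623 + 22426)*((-361/98 + 48 + (-9 + (½)*(-2))) + (-4 + 14)) = 25049*((-361/98 + 48 + (-9 - 1)) + 10) = 25049*((-361/98 + 48 - 10) + 10) = 25049*(3363/98 + 10) = 25049*(4343/98) = 108787807/98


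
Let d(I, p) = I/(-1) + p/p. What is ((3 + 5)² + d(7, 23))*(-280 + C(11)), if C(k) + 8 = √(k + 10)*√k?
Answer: -16704 + 58*√231 ≈ -15822.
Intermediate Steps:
C(k) = -8 + √k*√(10 + k) (C(k) = -8 + √(k + 10)*√k = -8 + √(10 + k)*√k = -8 + √k*√(10 + k))
d(I, p) = 1 - I (d(I, p) = I*(-1) + 1 = -I + 1 = 1 - I)
((3 + 5)² + d(7, 23))*(-280 + C(11)) = ((3 + 5)² + (1 - 1*7))*(-280 + (-8 + √11*√(10 + 11))) = (8² + (1 - 7))*(-280 + (-8 + √11*√21)) = (64 - 6)*(-280 + (-8 + √231)) = 58*(-288 + √231) = -16704 + 58*√231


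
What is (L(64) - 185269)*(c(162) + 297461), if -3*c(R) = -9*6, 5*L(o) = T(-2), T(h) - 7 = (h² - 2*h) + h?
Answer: -275564317028/5 ≈ -5.5113e+10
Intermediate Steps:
T(h) = 7 + h² - h (T(h) = 7 + ((h² - 2*h) + h) = 7 + (h² - h) = 7 + h² - h)
L(o) = 13/5 (L(o) = (7 + (-2)² - 1*(-2))/5 = (7 + 4 + 2)/5 = (⅕)*13 = 13/5)
c(R) = 18 (c(R) = -(-3)*6 = -⅓*(-54) = 18)
(L(64) - 185269)*(c(162) + 297461) = (13/5 - 185269)*(18 + 297461) = -926332/5*297479 = -275564317028/5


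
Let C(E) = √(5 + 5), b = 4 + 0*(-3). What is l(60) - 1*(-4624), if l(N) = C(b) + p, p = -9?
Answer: 4615 + √10 ≈ 4618.2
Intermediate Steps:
b = 4 (b = 4 + 0 = 4)
C(E) = √10
l(N) = -9 + √10 (l(N) = √10 - 9 = -9 + √10)
l(60) - 1*(-4624) = (-9 + √10) - 1*(-4624) = (-9 + √10) + 4624 = 4615 + √10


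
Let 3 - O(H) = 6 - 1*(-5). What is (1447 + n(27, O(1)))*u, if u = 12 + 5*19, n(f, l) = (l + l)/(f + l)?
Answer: 2940039/19 ≈ 1.5474e+5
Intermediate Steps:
O(H) = -8 (O(H) = 3 - (6 - 1*(-5)) = 3 - (6 + 5) = 3 - 1*11 = 3 - 11 = -8)
n(f, l) = 2*l/(f + l) (n(f, l) = (2*l)/(f + l) = 2*l/(f + l))
u = 107 (u = 12 + 95 = 107)
(1447 + n(27, O(1)))*u = (1447 + 2*(-8)/(27 - 8))*107 = (1447 + 2*(-8)/19)*107 = (1447 + 2*(-8)*(1/19))*107 = (1447 - 16/19)*107 = (27477/19)*107 = 2940039/19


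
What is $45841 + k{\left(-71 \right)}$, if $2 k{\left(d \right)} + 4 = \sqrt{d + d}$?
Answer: $45839 + \frac{i \sqrt{142}}{2} \approx 45839.0 + 5.9582 i$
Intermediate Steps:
$k{\left(d \right)} = -2 + \frac{\sqrt{2} \sqrt{d}}{2}$ ($k{\left(d \right)} = -2 + \frac{\sqrt{d + d}}{2} = -2 + \frac{\sqrt{2 d}}{2} = -2 + \frac{\sqrt{2} \sqrt{d}}{2}$)
$45841 + k{\left(-71 \right)} = 45841 - \left(2 - \frac{\sqrt{2} \sqrt{-71}}{2}\right) = 45841 - \left(2 - \frac{\sqrt{2} i \sqrt{71}}{2}\right) = 45841 - \left(2 - \frac{i \sqrt{142}}{2}\right) = 45839 + \frac{i \sqrt{142}}{2}$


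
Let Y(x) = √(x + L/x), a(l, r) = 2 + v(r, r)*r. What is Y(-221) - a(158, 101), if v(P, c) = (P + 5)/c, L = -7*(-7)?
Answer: -108 + I*√10804690/221 ≈ -108.0 + 14.874*I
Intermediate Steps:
L = 49
v(P, c) = (5 + P)/c
a(l, r) = 7 + r (a(l, r) = 2 + ((5 + r)/r)*r = 2 + (5 + r) = 7 + r)
Y(x) = √(x + 49/x)
Y(-221) - a(158, 101) = √(-221 + 49/(-221)) - (7 + 101) = √(-221 + 49*(-1/221)) - 1*108 = √(-221 - 49/221) - 108 = √(-48890/221) - 108 = I*√10804690/221 - 108 = -108 + I*√10804690/221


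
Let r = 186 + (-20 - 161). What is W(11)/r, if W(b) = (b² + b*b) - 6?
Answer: 236/5 ≈ 47.200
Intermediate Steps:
W(b) = -6 + 2*b² (W(b) = (b² + b²) - 6 = 2*b² - 6 = -6 + 2*b²)
r = 5 (r = 186 - 181 = 5)
W(11)/r = (-6 + 2*11²)/5 = (-6 + 2*121)*(⅕) = (-6 + 242)*(⅕) = 236*(⅕) = 236/5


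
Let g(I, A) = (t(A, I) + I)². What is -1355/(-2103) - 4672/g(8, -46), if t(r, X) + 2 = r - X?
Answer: -34913/25236 ≈ -1.3835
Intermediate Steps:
t(r, X) = -2 + r - X (t(r, X) = -2 + (r - X) = -2 + r - X)
g(I, A) = (-2 + A)² (g(I, A) = ((-2 + A - I) + I)² = (-2 + A)²)
-1355/(-2103) - 4672/g(8, -46) = -1355/(-2103) - 4672/(-2 - 46)² = -1355*(-1/2103) - 4672/((-48)²) = 1355/2103 - 4672/2304 = 1355/2103 - 4672*1/2304 = 1355/2103 - 73/36 = -34913/25236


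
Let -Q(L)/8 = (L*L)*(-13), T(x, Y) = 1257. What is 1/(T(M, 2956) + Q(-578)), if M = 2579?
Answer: 1/34745993 ≈ 2.8780e-8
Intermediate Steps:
Q(L) = 104*L² (Q(L) = -8*L*L*(-13) = -8*L²*(-13) = -(-104)*L² = 104*L²)
1/(T(M, 2956) + Q(-578)) = 1/(1257 + 104*(-578)²) = 1/(1257 + 104*334084) = 1/(1257 + 34744736) = 1/34745993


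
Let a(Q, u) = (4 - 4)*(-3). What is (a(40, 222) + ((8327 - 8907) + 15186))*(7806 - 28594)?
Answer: -303629528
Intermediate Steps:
a(Q, u) = 0 (a(Q, u) = 0*(-3) = 0)
(a(40, 222) + ((8327 - 8907) + 15186))*(7806 - 28594) = (0 + ((8327 - 8907) + 15186))*(7806 - 28594) = (0 + (-580 + 15186))*(-20788) = (0 + 14606)*(-20788) = 14606*(-20788) = -303629528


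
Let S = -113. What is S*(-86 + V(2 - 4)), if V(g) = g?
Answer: 9944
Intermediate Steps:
S*(-86 + V(2 - 4)) = -113*(-86 + (2 - 4)) = -113*(-86 - 2) = -113*(-88) = 9944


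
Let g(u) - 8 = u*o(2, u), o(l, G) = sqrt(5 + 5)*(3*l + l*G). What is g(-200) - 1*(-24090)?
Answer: 24098 + 78800*sqrt(10) ≈ 2.7329e+5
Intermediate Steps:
o(l, G) = sqrt(10)*(3*l + G*l)
g(u) = 8 + 2*u*sqrt(10)*(3 + u) (g(u) = 8 + u*(2*sqrt(10)*(3 + u)) = 8 + 2*u*sqrt(10)*(3 + u))
g(-200) - 1*(-24090) = (8 + 2*(-200)*sqrt(10)*(3 - 200)) - 1*(-24090) = (8 + 2*(-200)*sqrt(10)*(-197)) + 24090 = (8 + 78800*sqrt(10)) + 24090 = 24098 + 78800*sqrt(10)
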